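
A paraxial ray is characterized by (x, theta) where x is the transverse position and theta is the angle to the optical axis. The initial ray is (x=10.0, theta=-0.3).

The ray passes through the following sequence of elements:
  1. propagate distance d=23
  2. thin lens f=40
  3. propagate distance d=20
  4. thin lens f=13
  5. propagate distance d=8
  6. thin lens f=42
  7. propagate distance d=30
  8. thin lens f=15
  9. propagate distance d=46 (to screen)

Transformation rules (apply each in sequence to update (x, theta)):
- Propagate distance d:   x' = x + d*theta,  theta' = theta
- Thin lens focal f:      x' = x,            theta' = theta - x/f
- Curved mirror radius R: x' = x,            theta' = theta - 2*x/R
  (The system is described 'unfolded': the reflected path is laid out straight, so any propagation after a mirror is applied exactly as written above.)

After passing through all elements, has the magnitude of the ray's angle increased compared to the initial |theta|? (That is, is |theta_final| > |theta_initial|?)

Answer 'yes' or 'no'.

Initial: x=10.0000 theta=-0.3000
After 1 (propagate distance d=23): x=3.1000 theta=-0.3000
After 2 (thin lens f=40): x=3.1000 theta=-0.3775
After 3 (propagate distance d=20): x=-4.4500 theta=-0.3775
After 4 (thin lens f=13): x=-4.4500 theta=-183/5200 (≈-0.0352)
After 5 (propagate distance d=8): x=-6151/1300 (≈-4.7315) theta=-183/5200 (≈-0.0352)
After 6 (thin lens f=42): x=-6151/1300 (≈-4.7315) theta=8459/109200 (≈0.0775)
After 7 (propagate distance d=30): x=-43819/18200 (≈-2.4076) theta=8459/109200 (≈0.0775)
After 8 (thin lens f=15): x=-43819/18200 (≈-2.4076) theta=43311/182000 (≈0.2380)
After 9 (propagate distance d=46 (to screen)): x=388529/45500 (≈8.5391) theta=43311/182000 (≈0.2380)
|theta_initial|=0.3000 |theta_final|=43311/182000 (≈0.2380) -> not increased

Answer: no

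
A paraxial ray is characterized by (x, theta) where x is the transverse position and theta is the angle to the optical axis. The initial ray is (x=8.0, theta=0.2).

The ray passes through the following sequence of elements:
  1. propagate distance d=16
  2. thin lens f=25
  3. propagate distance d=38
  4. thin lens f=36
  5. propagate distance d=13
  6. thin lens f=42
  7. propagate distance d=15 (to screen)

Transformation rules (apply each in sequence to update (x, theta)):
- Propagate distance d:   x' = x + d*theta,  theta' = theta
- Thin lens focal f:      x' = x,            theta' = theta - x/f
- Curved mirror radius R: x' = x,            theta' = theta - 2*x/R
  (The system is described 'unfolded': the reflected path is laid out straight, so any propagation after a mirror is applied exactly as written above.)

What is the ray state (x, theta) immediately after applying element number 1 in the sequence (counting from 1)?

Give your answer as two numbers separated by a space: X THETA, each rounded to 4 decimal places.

Initial: x=8.0000 theta=0.2000
After 1 (propagate distance d=16): x=11.2000 theta=0.2000
Rounded to 4 decimal places: x = 11.2000, theta = 0.2000

Answer: 11.2000 0.2000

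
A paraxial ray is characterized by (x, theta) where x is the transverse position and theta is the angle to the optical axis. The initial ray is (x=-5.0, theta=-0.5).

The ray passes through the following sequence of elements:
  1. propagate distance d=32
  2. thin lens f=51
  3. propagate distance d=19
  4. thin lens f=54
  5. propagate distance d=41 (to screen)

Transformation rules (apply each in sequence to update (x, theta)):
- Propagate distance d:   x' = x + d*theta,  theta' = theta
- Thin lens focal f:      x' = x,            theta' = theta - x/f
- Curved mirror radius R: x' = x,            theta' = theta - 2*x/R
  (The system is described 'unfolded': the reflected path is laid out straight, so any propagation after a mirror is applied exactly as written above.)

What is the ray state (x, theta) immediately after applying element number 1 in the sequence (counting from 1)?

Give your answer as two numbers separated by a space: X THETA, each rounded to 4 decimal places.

Initial: x=-5.0000 theta=-0.5000
After 1 (propagate distance d=32): x=-21.0000 theta=-0.5000
Rounded to 4 decimal places: x = -21.0000, theta = -0.5000

Answer: -21.0000 -0.5000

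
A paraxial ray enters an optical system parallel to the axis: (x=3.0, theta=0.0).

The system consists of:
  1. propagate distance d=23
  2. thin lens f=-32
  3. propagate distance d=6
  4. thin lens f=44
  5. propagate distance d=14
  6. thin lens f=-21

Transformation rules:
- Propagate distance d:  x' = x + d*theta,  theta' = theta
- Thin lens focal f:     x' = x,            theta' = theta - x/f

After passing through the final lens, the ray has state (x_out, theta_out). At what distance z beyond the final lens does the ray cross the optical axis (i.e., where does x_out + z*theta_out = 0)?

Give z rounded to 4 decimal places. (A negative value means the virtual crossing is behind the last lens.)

Initial: x=3.0000 theta=0.0000
After 1 (propagate distance d=23): x=3.0000 theta=0.0000
After 2 (thin lens f=-32): x=3.0000 theta=3/32 (≈0.0938)
After 3 (propagate distance d=6): x=3.5625 theta=3/32 (≈0.0938)
After 4 (thin lens f=44): x=3.5625 theta=9/704 (≈0.0128)
After 5 (propagate distance d=14): x=1317/352 (≈3.7415) theta=9/704 (≈0.0128)
After 6 (thin lens f=-21): x=1317/352 (≈3.7415) theta=941/4928 (≈0.1909)
z_focus = -x_out/theta_out = -(1317/352)/(941/4928) = -18438/941 ≈ -19.5940
Rounded to 4 decimal places: z = -19.5940

Answer: -19.5940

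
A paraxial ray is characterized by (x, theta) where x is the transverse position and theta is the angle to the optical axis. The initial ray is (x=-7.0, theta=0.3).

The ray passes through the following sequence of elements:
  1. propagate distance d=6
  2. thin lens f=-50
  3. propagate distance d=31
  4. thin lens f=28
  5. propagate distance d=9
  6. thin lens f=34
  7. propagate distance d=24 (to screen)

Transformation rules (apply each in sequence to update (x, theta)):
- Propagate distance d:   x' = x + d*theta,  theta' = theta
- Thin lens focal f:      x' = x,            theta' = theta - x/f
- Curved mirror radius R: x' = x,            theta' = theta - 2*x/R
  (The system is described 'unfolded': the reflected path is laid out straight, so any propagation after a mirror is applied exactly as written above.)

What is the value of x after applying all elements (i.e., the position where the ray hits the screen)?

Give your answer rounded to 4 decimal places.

Initial: x=-7.0000 theta=0.3000
After 1 (propagate distance d=6): x=-5.2000 theta=0.3000
After 2 (thin lens f=-50): x=-5.2000 theta=0.1960
After 3 (propagate distance d=31): x=0.8760 theta=0.1960
After 4 (thin lens f=28): x=0.8760 theta=1153/7000 (≈0.1647)
After 5 (propagate distance d=9): x=16509/7000 (≈2.3584) theta=1153/7000 (≈0.1647)
After 6 (thin lens f=34): x=16509/7000 (≈2.3584) theta=22693/238000 (≈0.0953)
After 7 (propagate distance d=24 (to screen)): x=552969/119000 (≈4.6468) theta=22693/238000 (≈0.0953)
Rounded to 4 decimal places: x = 4.6468

Answer: 4.6468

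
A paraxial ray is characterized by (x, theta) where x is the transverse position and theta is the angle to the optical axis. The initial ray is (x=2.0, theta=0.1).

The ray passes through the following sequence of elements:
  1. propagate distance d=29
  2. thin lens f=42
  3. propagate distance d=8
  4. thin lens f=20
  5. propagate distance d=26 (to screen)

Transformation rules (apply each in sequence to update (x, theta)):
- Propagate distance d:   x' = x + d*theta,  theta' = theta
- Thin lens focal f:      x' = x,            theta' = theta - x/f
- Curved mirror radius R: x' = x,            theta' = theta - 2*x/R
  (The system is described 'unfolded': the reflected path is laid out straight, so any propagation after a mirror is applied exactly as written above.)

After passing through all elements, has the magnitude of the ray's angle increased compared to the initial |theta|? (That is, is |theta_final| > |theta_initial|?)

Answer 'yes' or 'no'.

Answer: yes

Derivation:
Initial: x=2.0000 theta=0.1000
After 1 (propagate distance d=29): x=4.9000 theta=0.1000
After 2 (thin lens f=42): x=4.9000 theta=-1/60 (≈-0.0167)
After 3 (propagate distance d=8): x=143/30 (≈4.7667) theta=-1/60 (≈-0.0167)
After 4 (thin lens f=20): x=143/30 (≈4.7667) theta=-0.2550
After 5 (propagate distance d=26 (to screen)): x=-559/300 (≈-1.8633) theta=-0.2550
|theta_initial|=0.1000 |theta_final|=0.2550 -> increased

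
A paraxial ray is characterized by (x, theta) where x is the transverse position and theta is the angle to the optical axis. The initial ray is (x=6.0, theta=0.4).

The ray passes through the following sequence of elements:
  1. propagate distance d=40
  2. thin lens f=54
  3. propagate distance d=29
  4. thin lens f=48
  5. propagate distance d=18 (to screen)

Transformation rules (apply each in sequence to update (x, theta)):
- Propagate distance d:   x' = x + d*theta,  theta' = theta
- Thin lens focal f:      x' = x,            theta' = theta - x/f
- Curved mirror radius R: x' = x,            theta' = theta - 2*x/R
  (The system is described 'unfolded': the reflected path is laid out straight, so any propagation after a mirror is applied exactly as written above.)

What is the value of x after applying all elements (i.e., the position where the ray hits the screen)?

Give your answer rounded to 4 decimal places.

Initial: x=6.0000 theta=0.4000
After 1 (propagate distance d=40): x=22.0000 theta=0.4000
After 2 (thin lens f=54): x=22.0000 theta=-1/135 (≈-0.0074)
After 3 (propagate distance d=29): x=2941/135 (≈21.7852) theta=-1/135 (≈-0.0074)
After 4 (thin lens f=48): x=2941/135 (≈21.7852) theta=-2989/6480 (≈-0.4613)
After 5 (propagate distance d=18 (to screen)): x=14561/1080 (≈13.4824) theta=-2989/6480 (≈-0.4613)
Rounded to 4 decimal places: x = 13.4824

Answer: 13.4824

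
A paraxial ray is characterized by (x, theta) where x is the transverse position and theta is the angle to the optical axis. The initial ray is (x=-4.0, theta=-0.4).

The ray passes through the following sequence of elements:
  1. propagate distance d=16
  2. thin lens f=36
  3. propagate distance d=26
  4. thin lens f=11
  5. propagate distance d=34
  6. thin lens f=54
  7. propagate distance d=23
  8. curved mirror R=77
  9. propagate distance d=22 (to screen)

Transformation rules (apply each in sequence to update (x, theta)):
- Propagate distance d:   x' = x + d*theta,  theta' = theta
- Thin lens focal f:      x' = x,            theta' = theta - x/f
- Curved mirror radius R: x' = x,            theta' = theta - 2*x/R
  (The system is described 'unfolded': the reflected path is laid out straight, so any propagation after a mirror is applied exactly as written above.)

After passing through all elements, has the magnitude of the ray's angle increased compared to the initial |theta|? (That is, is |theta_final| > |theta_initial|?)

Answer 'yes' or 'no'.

Answer: no

Derivation:
Initial: x=-4.0000 theta=-0.4000
After 1 (propagate distance d=16): x=-10.4000 theta=-0.4000
After 2 (thin lens f=36): x=-10.4000 theta=-1/9 (≈-0.1111)
After 3 (propagate distance d=26): x=-598/45 (≈-13.2889) theta=-1/9 (≈-0.1111)
After 4 (thin lens f=11): x=-598/45 (≈-13.2889) theta=181/165 (≈1.0970)
After 5 (propagate distance d=34): x=11884/495 (≈24.0081) theta=181/165 (≈1.0970)
After 6 (thin lens f=54): x=11884/495 (≈24.0081) theta=8719/13365 (≈0.6524)
After 7 (propagate distance d=23): x=104281/2673 (≈39.0127) theta=8719/13365 (≈0.6524)
After 8 (curved mirror R=77): x=104281/2673 (≈39.0127) theta=-371447/1029105 (≈-0.3609)
After 9 (propagate distance d=22 (to screen)): x=2906941/93555 (≈31.0720) theta=-371447/1029105 (≈-0.3609)
|theta_initial|=0.4000 |theta_final|=371447/1029105 (≈0.3609) -> not increased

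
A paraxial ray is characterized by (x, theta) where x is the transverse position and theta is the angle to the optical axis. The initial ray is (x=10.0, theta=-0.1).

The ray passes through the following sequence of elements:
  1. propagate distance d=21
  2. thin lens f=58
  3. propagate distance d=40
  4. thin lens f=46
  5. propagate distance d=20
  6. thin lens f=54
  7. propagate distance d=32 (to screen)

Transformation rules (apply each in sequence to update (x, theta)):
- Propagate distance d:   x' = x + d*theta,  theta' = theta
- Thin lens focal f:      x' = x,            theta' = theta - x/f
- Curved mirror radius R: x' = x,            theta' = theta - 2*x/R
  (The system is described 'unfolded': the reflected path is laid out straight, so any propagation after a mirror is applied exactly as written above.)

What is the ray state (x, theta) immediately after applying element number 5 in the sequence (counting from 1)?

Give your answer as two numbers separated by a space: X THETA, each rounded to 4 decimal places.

Initial: x=10.0000 theta=-0.1000
After 1 (propagate distance d=21): x=7.9000 theta=-0.1000
After 2 (thin lens f=58): x=7.9000 theta=-137/580 (≈-0.2362)
After 3 (propagate distance d=40): x=-449/290 (≈-1.5483) theta=-137/580 (≈-0.2362)
After 4 (thin lens f=46): x=-449/290 (≈-1.5483) theta=-1351/6670 (≈-0.2025)
After 5 (propagate distance d=20): x=-37347/6670 (≈-5.5993) theta=-1351/6670 (≈-0.2025)
Rounded to 4 decimal places: x = -5.5993, theta = -0.2025

Answer: -5.5993 -0.2025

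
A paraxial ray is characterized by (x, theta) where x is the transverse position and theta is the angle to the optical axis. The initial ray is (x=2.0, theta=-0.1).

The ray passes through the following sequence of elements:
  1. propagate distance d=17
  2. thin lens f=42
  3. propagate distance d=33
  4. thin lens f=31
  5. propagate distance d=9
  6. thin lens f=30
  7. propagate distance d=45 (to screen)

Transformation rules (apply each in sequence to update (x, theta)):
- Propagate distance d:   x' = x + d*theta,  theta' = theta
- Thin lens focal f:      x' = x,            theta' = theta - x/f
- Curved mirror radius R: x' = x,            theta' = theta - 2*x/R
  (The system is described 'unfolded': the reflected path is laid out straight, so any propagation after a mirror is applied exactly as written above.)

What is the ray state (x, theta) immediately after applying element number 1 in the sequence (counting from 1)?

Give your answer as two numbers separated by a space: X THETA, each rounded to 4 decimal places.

Answer: 0.3000 -0.1000

Derivation:
Initial: x=2.0000 theta=-0.1000
After 1 (propagate distance d=17): x=0.3000 theta=-0.1000
Rounded to 4 decimal places: x = 0.3000, theta = -0.1000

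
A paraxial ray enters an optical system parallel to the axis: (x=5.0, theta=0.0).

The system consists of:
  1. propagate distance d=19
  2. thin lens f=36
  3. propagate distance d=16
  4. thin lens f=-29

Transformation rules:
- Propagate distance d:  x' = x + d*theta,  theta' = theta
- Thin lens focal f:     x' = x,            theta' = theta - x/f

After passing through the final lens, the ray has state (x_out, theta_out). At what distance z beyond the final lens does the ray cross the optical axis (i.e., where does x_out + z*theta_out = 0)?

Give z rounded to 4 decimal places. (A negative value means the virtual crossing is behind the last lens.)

Initial: x=5.0000 theta=0.0000
After 1 (propagate distance d=19): x=5.0000 theta=0.0000
After 2 (thin lens f=36): x=5.0000 theta=-5/36 (≈-0.1389)
After 3 (propagate distance d=16): x=25/9 (≈2.7778) theta=-5/36 (≈-0.1389)
After 4 (thin lens f=-29): x=25/9 (≈2.7778) theta=-5/116 (≈-0.0431)
z_focus = -x_out/theta_out = -(25/9)/(-5/116) = 580/9 ≈ 64.4444
Rounded to 4 decimal places: z = 64.4444

Answer: 64.4444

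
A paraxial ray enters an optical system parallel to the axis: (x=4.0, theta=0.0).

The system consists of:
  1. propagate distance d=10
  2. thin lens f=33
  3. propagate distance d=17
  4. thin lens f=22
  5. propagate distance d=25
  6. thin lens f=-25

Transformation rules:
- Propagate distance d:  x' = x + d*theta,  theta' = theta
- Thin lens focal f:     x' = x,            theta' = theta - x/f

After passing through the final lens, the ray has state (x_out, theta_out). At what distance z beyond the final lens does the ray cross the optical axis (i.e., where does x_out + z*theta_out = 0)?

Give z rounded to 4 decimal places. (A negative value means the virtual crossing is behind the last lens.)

Answer: -9.6576

Derivation:
Initial: x=4.0000 theta=0.0000
After 1 (propagate distance d=10): x=4.0000 theta=0.0000
After 2 (thin lens f=33): x=4.0000 theta=-4/33 (≈-0.1212)
After 3 (propagate distance d=17): x=64/33 (≈1.9394) theta=-4/33 (≈-0.1212)
After 4 (thin lens f=22): x=64/33 (≈1.9394) theta=-76/363 (≈-0.2094)
After 5 (propagate distance d=25): x=-1196/363 (≈-3.2948) theta=-76/363 (≈-0.2094)
After 6 (thin lens f=-25): x=-1196/363 (≈-3.2948) theta=-1032/3025 (≈-0.3412)
z_focus = -x_out/theta_out = -(-1196/363)/(-1032/3025) = -7475/774 ≈ -9.6576
Rounded to 4 decimal places: z = -9.6576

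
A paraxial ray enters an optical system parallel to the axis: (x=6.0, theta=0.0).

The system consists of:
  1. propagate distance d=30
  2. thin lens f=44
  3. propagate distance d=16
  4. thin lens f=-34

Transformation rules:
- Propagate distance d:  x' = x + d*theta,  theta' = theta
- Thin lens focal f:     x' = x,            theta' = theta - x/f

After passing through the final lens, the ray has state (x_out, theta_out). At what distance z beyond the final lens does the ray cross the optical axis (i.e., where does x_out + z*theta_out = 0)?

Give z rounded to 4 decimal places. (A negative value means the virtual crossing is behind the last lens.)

Answer: 158.6667

Derivation:
Initial: x=6.0000 theta=0.0000
After 1 (propagate distance d=30): x=6.0000 theta=0.0000
After 2 (thin lens f=44): x=6.0000 theta=-3/22 (≈-0.1364)
After 3 (propagate distance d=16): x=42/11 (≈3.8182) theta=-3/22 (≈-0.1364)
After 4 (thin lens f=-34): x=42/11 (≈3.8182) theta=-9/374 (≈-0.0241)
z_focus = -x_out/theta_out = -(42/11)/(-9/374) = 476/3 ≈ 158.6667
Rounded to 4 decimal places: z = 158.6667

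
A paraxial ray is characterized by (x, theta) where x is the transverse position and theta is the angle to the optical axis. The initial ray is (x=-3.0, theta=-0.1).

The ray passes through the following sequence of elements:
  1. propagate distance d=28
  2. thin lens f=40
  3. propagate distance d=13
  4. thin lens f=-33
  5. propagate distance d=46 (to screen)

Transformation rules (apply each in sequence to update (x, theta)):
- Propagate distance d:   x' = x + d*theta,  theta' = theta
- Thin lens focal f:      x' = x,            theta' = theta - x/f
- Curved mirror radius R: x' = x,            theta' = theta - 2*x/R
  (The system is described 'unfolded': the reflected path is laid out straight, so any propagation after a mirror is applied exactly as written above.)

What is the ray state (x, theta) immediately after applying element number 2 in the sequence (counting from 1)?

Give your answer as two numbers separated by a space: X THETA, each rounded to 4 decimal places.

Answer: -5.8000 0.0450

Derivation:
Initial: x=-3.0000 theta=-0.1000
After 1 (propagate distance d=28): x=-5.8000 theta=-0.1000
After 2 (thin lens f=40): x=-5.8000 theta=0.0450
Rounded to 4 decimal places: x = -5.8000, theta = 0.0450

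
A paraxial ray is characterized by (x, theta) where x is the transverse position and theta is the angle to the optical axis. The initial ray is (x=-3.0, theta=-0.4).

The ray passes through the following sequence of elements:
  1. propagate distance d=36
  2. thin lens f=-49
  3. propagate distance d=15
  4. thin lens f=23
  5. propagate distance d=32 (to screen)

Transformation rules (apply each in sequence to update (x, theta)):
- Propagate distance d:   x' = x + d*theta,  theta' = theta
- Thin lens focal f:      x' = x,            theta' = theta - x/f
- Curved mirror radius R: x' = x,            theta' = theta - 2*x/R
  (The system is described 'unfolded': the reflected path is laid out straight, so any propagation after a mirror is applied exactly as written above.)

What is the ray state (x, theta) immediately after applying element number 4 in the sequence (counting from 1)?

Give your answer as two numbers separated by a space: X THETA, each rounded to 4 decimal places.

Initial: x=-3.0000 theta=-0.4000
After 1 (propagate distance d=36): x=-17.4000 theta=-0.4000
After 2 (thin lens f=-49): x=-17.4000 theta=-37/49 (≈-0.7551)
After 3 (propagate distance d=15): x=-7038/245 (≈-28.7265) theta=-37/49 (≈-0.7551)
After 4 (thin lens f=23): x=-7038/245 (≈-28.7265) theta=121/245 (≈0.4939)
Rounded to 4 decimal places: x = -28.7265, theta = 0.4939

Answer: -28.7265 0.4939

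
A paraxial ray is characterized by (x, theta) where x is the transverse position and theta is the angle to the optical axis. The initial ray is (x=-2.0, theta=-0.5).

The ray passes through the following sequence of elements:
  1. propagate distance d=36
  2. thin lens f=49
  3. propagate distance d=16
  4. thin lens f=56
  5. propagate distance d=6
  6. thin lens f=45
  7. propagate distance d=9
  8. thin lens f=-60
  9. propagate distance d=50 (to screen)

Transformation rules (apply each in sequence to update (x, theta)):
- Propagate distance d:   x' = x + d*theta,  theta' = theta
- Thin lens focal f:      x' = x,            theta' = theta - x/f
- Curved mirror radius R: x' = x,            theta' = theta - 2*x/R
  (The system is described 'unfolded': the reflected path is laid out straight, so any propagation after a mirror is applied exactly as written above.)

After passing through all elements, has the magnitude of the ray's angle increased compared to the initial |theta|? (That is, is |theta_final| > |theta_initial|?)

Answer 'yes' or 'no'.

Answer: yes

Derivation:
Initial: x=-2.0000 theta=-0.5000
After 1 (propagate distance d=36): x=-20.0000 theta=-0.5000
After 2 (thin lens f=49): x=-20.0000 theta=-9/98 (≈-0.0918)
After 3 (propagate distance d=16): x=-1052/49 (≈-21.4694) theta=-9/98 (≈-0.0918)
After 4 (thin lens f=56): x=-1052/49 (≈-21.4694) theta=100/343 (≈0.2915)
After 5 (propagate distance d=6): x=-6764/343 (≈-19.7201) theta=100/343 (≈0.2915)
After 6 (thin lens f=45): x=-6764/343 (≈-19.7201) theta=11264/15435 (≈0.7298)
After 7 (propagate distance d=9): x=-22556/1715 (≈-13.1522) theta=11264/15435 (≈0.7298)
After 8 (thin lens f=-60): x=-22556/1715 (≈-13.1522) theta=5629/11025 (≈0.5106)
After 9 (propagate distance d=50 (to screen)): x=191026/15435 (≈12.3762) theta=5629/11025 (≈0.5106)
|theta_initial|=0.5000 |theta_final|=5629/11025 (≈0.5106) -> increased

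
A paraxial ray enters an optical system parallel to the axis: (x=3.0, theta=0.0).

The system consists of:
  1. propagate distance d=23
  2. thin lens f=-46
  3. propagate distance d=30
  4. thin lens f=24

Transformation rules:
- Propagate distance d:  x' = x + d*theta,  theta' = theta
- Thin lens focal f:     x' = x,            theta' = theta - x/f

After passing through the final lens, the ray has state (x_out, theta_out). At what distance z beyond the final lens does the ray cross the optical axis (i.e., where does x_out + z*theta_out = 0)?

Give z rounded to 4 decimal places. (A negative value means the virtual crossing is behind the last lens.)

Initial: x=3.0000 theta=0.0000
After 1 (propagate distance d=23): x=3.0000 theta=0.0000
After 2 (thin lens f=-46): x=3.0000 theta=3/46 (≈0.0652)
After 3 (propagate distance d=30): x=114/23 (≈4.9565) theta=3/46 (≈0.0652)
After 4 (thin lens f=24): x=114/23 (≈4.9565) theta=-13/92 (≈-0.1413)
z_focus = -x_out/theta_out = -(114/23)/(-13/92) = 456/13 ≈ 35.0769
Rounded to 4 decimal places: z = 35.0769

Answer: 35.0769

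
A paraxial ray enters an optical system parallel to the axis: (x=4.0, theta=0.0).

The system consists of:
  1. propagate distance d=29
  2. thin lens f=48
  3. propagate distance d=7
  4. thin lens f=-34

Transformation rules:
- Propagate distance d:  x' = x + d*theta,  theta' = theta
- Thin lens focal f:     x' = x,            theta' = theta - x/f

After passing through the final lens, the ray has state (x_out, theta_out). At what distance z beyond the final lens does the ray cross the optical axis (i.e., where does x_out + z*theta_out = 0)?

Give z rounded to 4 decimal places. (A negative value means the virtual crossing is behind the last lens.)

Answer: -199.1429

Derivation:
Initial: x=4.0000 theta=0.0000
After 1 (propagate distance d=29): x=4.0000 theta=0.0000
After 2 (thin lens f=48): x=4.0000 theta=-1/12 (≈-0.0833)
After 3 (propagate distance d=7): x=41/12 (≈3.4167) theta=-1/12 (≈-0.0833)
After 4 (thin lens f=-34): x=41/12 (≈3.4167) theta=7/408 (≈0.0172)
z_focus = -x_out/theta_out = -(41/12)/(7/408) = -1394/7 ≈ -199.1429
Rounded to 4 decimal places: z = -199.1429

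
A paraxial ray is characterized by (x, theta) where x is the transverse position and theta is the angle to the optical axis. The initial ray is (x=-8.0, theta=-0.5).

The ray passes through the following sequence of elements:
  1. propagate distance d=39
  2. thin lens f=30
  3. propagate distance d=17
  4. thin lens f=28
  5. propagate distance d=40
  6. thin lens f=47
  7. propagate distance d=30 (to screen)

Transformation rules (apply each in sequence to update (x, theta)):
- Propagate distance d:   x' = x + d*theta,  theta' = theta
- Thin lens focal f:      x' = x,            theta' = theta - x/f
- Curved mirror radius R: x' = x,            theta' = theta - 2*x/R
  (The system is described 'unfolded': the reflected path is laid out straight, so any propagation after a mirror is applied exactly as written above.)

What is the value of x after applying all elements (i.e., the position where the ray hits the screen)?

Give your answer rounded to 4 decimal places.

Answer: 43.5683

Derivation:
Initial: x=-8.0000 theta=-0.5000
After 1 (propagate distance d=39): x=-27.5000 theta=-0.5000
After 2 (thin lens f=30): x=-27.5000 theta=5/12 (≈0.4167)
After 3 (propagate distance d=17): x=-245/12 (≈-20.4167) theta=5/12 (≈0.4167)
After 4 (thin lens f=28): x=-245/12 (≈-20.4167) theta=55/48 (≈1.1458)
After 5 (propagate distance d=40): x=305/12 (≈25.4167) theta=55/48 (≈1.1458)
After 6 (thin lens f=47): x=305/12 (≈25.4167) theta=455/752 (≈0.6051)
After 7 (propagate distance d=30 (to screen)): x=49145/1128 (≈43.5683) theta=455/752 (≈0.6051)
Rounded to 4 decimal places: x = 43.5683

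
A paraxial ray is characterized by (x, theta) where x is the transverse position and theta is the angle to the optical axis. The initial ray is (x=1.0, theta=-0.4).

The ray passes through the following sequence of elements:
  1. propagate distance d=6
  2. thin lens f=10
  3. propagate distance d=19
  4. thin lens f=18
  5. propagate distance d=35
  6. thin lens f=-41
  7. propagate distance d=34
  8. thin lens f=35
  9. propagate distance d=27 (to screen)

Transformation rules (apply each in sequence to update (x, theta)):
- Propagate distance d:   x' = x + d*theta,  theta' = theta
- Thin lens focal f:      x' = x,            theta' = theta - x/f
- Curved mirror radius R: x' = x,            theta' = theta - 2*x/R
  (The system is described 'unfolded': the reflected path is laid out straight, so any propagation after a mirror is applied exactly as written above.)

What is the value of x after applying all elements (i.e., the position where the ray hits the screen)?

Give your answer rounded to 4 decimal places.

Initial: x=1.0000 theta=-0.4000
After 1 (propagate distance d=6): x=-1.4000 theta=-0.4000
After 2 (thin lens f=10): x=-1.4000 theta=-0.2600
After 3 (propagate distance d=19): x=-6.3400 theta=-0.2600
After 4 (thin lens f=18): x=-6.3400 theta=83/900 (≈0.0922)
After 5 (propagate distance d=35): x=-2801/900 (≈-3.1122) theta=83/900 (≈0.0922)
After 6 (thin lens f=-41): x=-2801/900 (≈-3.1122) theta=301/18450 (≈0.0163)
After 7 (propagate distance d=34): x=-94373/36900 (≈-2.5575) theta=301/18450 (≈0.0163)
After 8 (thin lens f=35): x=-94373/36900 (≈-2.5575) theta=12827/143500 (≈0.0894)
After 9 (propagate distance d=27 (to screen)): x=-93047/645750 (≈-0.1441) theta=12827/143500 (≈0.0894)
Rounded to 4 decimal places: x = -0.1441

Answer: -0.1441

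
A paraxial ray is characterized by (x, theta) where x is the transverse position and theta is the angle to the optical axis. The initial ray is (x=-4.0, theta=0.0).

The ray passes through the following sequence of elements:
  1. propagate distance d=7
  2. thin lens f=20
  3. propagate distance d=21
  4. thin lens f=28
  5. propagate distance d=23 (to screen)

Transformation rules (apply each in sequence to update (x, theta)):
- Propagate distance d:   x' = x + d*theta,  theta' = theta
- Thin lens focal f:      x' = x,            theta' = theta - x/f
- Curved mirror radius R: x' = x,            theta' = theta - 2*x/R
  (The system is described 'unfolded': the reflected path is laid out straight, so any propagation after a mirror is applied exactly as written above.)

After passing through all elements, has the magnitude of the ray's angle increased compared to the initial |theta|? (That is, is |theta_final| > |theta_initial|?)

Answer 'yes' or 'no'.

Initial: x=-4.0000 theta=0.0000
After 1 (propagate distance d=7): x=-4.0000 theta=0.0000
After 2 (thin lens f=20): x=-4.0000 theta=0.2000
After 3 (propagate distance d=21): x=0.2000 theta=0.2000
After 4 (thin lens f=28): x=0.2000 theta=27/140 (≈0.1929)
After 5 (propagate distance d=23 (to screen)): x=649/140 (≈4.6357) theta=27/140 (≈0.1929)
|theta_initial|=0.0000 |theta_final|=27/140 (≈0.1929) -> increased

Answer: yes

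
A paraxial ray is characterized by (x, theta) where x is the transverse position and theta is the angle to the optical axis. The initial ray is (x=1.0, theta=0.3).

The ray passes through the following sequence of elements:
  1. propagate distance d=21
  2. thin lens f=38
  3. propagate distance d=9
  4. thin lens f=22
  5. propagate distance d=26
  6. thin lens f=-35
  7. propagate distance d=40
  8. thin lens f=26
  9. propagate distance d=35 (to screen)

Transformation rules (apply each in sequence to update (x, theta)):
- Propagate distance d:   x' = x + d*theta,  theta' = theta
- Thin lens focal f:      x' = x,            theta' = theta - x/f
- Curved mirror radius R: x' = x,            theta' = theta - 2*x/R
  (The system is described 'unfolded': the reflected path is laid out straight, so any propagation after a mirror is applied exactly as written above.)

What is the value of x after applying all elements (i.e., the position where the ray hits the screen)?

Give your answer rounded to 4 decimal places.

Answer: -5.3345

Derivation:
Initial: x=1.0000 theta=0.3000
After 1 (propagate distance d=21): x=7.3000 theta=0.3000
After 2 (thin lens f=38): x=7.3000 theta=41/380 (≈0.1079)
After 3 (propagate distance d=9): x=3143/380 (≈8.2711) theta=41/380 (≈0.1079)
After 4 (thin lens f=22): x=3143/380 (≈8.2711) theta=-2241/8360 (≈-0.2681)
After 5 (propagate distance d=26): x=272/209 (≈1.3014) theta=-2241/8360 (≈-0.2681)
After 6 (thin lens f=-35): x=272/209 (≈1.3014) theta=-13511/58520 (≈-0.2309)
After 7 (propagate distance d=40): x=-11607/1463 (≈-7.9337) theta=-13511/58520 (≈-0.2309)
After 8 (thin lens f=26): x=-11607/1463 (≈-7.9337) theta=8071/108680 (≈0.0743)
After 9 (propagate distance d=35 (to screen)): x=-811649/152152 (≈-5.3345) theta=8071/108680 (≈0.0743)
Rounded to 4 decimal places: x = -5.3345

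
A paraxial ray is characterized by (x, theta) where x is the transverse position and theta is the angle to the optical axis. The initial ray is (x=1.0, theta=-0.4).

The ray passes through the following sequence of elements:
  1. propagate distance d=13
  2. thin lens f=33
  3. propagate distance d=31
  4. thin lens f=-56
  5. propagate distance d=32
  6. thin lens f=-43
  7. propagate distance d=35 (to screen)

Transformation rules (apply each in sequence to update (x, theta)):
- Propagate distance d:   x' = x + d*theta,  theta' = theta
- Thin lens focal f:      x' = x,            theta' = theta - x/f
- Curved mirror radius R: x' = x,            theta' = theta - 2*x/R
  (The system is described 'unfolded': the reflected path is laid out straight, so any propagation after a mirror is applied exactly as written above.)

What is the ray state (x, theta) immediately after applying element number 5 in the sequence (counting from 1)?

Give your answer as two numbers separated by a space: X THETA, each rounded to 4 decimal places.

Initial: x=1.0000 theta=-0.4000
After 1 (propagate distance d=13): x=-4.2000 theta=-0.4000
After 2 (thin lens f=33): x=-4.2000 theta=-3/11 (≈-0.2727)
After 3 (propagate distance d=31): x=-696/55 (≈-12.6545) theta=-3/11 (≈-0.2727)
After 4 (thin lens f=-56): x=-696/55 (≈-12.6545) theta=-192/385 (≈-0.4987)
After 5 (propagate distance d=32): x=-11016/385 (≈-28.6130) theta=-192/385 (≈-0.4987)
Rounded to 4 decimal places: x = -28.6130, theta = -0.4987

Answer: -28.6130 -0.4987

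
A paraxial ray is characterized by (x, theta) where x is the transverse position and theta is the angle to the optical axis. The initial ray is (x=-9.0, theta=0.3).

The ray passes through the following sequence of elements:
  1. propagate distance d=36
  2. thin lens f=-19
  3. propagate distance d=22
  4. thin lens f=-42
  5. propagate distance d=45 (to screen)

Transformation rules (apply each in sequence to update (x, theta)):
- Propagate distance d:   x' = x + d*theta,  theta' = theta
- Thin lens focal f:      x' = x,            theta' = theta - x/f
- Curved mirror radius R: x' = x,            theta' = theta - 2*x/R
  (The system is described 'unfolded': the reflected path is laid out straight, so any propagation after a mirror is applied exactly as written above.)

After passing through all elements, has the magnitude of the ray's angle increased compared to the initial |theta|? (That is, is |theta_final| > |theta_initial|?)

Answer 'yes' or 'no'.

Initial: x=-9.0000 theta=0.3000
After 1 (propagate distance d=36): x=1.8000 theta=0.3000
After 2 (thin lens f=-19): x=1.8000 theta=15/38 (≈0.3947)
After 3 (propagate distance d=22): x=996/95 (≈10.4842) theta=15/38 (≈0.3947)
After 4 (thin lens f=-42): x=996/95 (≈10.4842) theta=857/1330 (≈0.6444)
After 5 (propagate distance d=45 (to screen)): x=52509/1330 (≈39.4805) theta=857/1330 (≈0.6444)
|theta_initial|=0.3000 |theta_final|=857/1330 (≈0.6444) -> increased

Answer: yes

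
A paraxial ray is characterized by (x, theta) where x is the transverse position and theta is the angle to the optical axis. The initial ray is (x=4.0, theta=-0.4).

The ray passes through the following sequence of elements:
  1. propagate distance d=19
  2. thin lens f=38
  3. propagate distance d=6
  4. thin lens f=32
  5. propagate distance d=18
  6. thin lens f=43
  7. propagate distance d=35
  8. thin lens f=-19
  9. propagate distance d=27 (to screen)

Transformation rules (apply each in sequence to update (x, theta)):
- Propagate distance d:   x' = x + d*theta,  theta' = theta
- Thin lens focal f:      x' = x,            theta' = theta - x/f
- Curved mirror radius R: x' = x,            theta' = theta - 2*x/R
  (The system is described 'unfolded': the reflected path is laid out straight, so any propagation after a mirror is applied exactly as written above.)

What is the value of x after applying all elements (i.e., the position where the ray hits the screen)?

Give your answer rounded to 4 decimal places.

Initial: x=4.0000 theta=-0.4000
After 1 (propagate distance d=19): x=-3.6000 theta=-0.4000
After 2 (thin lens f=38): x=-3.6000 theta=-29/95 (≈-0.3053)
After 3 (propagate distance d=6): x=-516/95 (≈-5.4316) theta=-29/95 (≈-0.3053)
After 4 (thin lens f=32): x=-516/95 (≈-5.4316) theta=-103/760 (≈-0.1355)
After 5 (propagate distance d=18): x=-2991/380 (≈-7.8711) theta=-103/760 (≈-0.1355)
After 6 (thin lens f=43): x=-2991/380 (≈-7.8711) theta=1553/32680 (≈0.0475)
After 7 (propagate distance d=35): x=-202871/32680 (≈-6.2078) theta=1553/32680 (≈0.0475)
After 8 (thin lens f=-19): x=-202871/32680 (≈-6.2078) theta=-43341/155230 (≈-0.2792)
After 9 (propagate distance d=27 (to screen)): x=-8535377/620920 (≈-13.7463) theta=-43341/155230 (≈-0.2792)
Rounded to 4 decimal places: x = -13.7463

Answer: -13.7463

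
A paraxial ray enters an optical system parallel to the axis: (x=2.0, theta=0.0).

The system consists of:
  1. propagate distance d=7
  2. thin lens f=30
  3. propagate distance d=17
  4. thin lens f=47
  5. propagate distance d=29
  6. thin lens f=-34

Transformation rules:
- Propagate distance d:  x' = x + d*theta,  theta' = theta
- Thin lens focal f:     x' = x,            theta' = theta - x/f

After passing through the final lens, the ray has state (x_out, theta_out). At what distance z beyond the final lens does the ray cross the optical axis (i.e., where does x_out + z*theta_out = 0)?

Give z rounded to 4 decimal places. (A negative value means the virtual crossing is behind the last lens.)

Initial: x=2.0000 theta=0.0000
After 1 (propagate distance d=7): x=2.0000 theta=0.0000
After 2 (thin lens f=30): x=2.0000 theta=-1/15 (≈-0.0667)
After 3 (propagate distance d=17): x=13/15 (≈0.8667) theta=-1/15 (≈-0.0667)
After 4 (thin lens f=47): x=13/15 (≈0.8667) theta=-4/47 (≈-0.0851)
After 5 (propagate distance d=29): x=-1129/705 (≈-1.6014) theta=-4/47 (≈-0.0851)
After 6 (thin lens f=-34): x=-1129/705 (≈-1.6014) theta=-3169/23970 (≈-0.1322)
z_focus = -x_out/theta_out = -(-1129/705)/(-3169/23970) = -38386/3169 ≈ -12.1130
Rounded to 4 decimal places: z = -12.1130

Answer: -12.1130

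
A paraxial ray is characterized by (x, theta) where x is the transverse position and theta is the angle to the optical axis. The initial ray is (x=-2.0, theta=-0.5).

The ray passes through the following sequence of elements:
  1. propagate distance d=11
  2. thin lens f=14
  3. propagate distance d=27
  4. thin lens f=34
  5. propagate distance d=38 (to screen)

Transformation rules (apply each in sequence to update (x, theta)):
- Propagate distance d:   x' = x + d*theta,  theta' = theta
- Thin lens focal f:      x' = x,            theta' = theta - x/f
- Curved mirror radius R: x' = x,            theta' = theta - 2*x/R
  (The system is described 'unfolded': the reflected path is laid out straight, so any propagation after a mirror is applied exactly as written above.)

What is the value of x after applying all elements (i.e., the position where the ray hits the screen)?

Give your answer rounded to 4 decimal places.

Initial: x=-2.0000 theta=-0.5000
After 1 (propagate distance d=11): x=-7.5000 theta=-0.5000
After 2 (thin lens f=14): x=-7.5000 theta=1/28 (≈0.0357)
After 3 (propagate distance d=27): x=-183/28 (≈-6.5357) theta=1/28 (≈0.0357)
After 4 (thin lens f=34): x=-183/28 (≈-6.5357) theta=31/136 (≈0.2279)
After 5 (propagate distance d=38 (to screen)): x=253/119 (≈2.1261) theta=31/136 (≈0.2279)
Rounded to 4 decimal places: x = 2.1261

Answer: 2.1261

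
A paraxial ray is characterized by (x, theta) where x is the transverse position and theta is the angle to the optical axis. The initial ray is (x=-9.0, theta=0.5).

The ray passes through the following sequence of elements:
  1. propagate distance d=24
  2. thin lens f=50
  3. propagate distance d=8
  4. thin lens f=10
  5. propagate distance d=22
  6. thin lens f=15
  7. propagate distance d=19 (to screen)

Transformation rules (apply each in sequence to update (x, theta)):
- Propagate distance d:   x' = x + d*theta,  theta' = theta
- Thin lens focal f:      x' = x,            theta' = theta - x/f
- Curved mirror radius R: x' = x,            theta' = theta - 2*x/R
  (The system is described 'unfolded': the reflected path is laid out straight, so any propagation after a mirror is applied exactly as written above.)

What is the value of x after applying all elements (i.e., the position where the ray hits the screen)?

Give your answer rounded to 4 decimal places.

Answer: -4.5229

Derivation:
Initial: x=-9.0000 theta=0.5000
After 1 (propagate distance d=24): x=3.0000 theta=0.5000
After 2 (thin lens f=50): x=3.0000 theta=0.4400
After 3 (propagate distance d=8): x=6.5200 theta=0.4400
After 4 (thin lens f=10): x=6.5200 theta=-0.2120
After 5 (propagate distance d=22): x=1.8560 theta=-0.2120
After 6 (thin lens f=15): x=1.8560 theta=-1259/3750 (≈-0.3357)
After 7 (propagate distance d=19 (to screen)): x=-16961/3750 (≈-4.5229) theta=-1259/3750 (≈-0.3357)
Rounded to 4 decimal places: x = -4.5229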